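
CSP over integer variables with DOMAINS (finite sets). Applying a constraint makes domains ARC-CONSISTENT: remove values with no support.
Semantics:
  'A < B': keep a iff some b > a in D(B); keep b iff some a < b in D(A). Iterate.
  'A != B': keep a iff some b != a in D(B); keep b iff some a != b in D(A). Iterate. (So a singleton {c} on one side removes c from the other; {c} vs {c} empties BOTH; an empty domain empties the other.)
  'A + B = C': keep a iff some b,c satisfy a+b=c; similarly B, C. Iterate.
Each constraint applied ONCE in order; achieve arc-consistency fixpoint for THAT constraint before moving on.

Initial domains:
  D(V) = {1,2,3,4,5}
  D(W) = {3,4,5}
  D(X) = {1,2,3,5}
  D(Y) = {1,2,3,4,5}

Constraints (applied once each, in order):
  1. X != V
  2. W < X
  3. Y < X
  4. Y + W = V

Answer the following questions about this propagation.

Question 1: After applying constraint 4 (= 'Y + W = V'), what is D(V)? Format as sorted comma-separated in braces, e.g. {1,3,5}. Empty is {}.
Constraint 1 (X != V) on D(X)={1,2,3,5} D(V)={1,2,3,4,5}: no change
Constraint 2 (W < X) on D(W)={3,4,5} D(X)={1,2,3,5}: W {3,4,5}->{3,4}; X {1,2,3,5}->{5}
Constraint 3 (Y < X) on D(Y)={1,2,3,4,5} D(X)={5}: Y {1,2,3,4,5}->{1,2,3,4}
Constraint 4 (Y + W = V) on D(Y)={1,2,3,4} D(W)={3,4} D(V)={1,2,3,4,5}: Y {1,2,3,4}->{1,2}; V {1,2,3,4,5}->{4,5}
So after constraint 4: D(V) = {4,5}

Answer: {4,5}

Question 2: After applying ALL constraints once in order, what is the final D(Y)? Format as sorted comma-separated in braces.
Constraint 1 (X != V) on D(X)={1,2,3,5} D(V)={1,2,3,4,5}: no change
Constraint 2 (W < X) on D(W)={3,4,5} D(X)={1,2,3,5}: W {3,4,5}->{3,4}; X {1,2,3,5}->{5}
Constraint 3 (Y < X) on D(Y)={1,2,3,4,5} D(X)={5}: Y {1,2,3,4,5}->{1,2,3,4}
Constraint 4 (Y + W = V) on D(Y)={1,2,3,4} D(W)={3,4} D(V)={1,2,3,4,5}: Y {1,2,3,4}->{1,2}; V {1,2,3,4,5}->{4,5}
So after all 4 constraints: D(Y) = {1,2}

Answer: {1,2}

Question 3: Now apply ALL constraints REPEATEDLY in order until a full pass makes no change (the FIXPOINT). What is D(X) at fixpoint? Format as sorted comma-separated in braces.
pass 0 (initial): D(X)={1,2,3,5}
pass 1: V {1,2,3,4,5}->{4,5}; W {3,4,5}->{3,4}; X {1,2,3,5}->{5}; Y {1,2,3,4,5}->{1,2}
pass 2: V {4,5}->{4}; W {3,4}->{3}; Y {1,2}->{1}
pass 3: no change
Fixpoint after 3 passes: D(X) = {5}

Answer: {5}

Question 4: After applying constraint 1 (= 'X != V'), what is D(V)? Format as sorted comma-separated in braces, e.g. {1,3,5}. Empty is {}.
Constraint 1 (X != V) on D(X)={1,2,3,5} D(V)={1,2,3,4,5}: no change
So after constraint 1: D(V) = {1,2,3,4,5}

Answer: {1,2,3,4,5}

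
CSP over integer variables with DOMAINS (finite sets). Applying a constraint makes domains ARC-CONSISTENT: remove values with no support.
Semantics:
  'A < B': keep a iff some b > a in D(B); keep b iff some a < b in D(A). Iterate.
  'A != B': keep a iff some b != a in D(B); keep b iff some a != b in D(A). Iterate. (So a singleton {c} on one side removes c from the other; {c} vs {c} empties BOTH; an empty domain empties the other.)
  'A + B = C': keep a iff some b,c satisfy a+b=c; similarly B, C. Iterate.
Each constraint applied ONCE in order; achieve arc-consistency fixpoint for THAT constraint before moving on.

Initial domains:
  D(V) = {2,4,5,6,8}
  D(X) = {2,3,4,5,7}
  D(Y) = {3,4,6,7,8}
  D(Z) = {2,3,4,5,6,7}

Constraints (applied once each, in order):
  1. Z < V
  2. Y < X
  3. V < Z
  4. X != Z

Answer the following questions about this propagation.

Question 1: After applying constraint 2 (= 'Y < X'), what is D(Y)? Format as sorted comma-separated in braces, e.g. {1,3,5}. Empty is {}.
Answer: {3,4,6}

Derivation:
Constraint 1 (Z < V) on D(Z)={2,3,4,5,6,7} D(V)={2,4,5,6,8}: V {2,4,5,6,8}->{4,5,6,8}
Constraint 2 (Y < X) on D(Y)={3,4,6,7,8} D(X)={2,3,4,5,7}: Y {3,4,6,7,8}->{3,4,6}; X {2,3,4,5,7}->{4,5,7}
So after constraint 2: D(Y) = {3,4,6}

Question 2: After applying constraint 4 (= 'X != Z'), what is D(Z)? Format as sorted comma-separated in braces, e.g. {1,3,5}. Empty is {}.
Constraint 1 (Z < V) on D(Z)={2,3,4,5,6,7} D(V)={2,4,5,6,8}: V {2,4,5,6,8}->{4,5,6,8}
Constraint 2 (Y < X) on D(Y)={3,4,6,7,8} D(X)={2,3,4,5,7}: Y {3,4,6,7,8}->{3,4,6}; X {2,3,4,5,7}->{4,5,7}
Constraint 3 (V < Z) on D(V)={4,5,6,8} D(Z)={2,3,4,5,6,7}: V {4,5,6,8}->{4,5,6}; Z {2,3,4,5,6,7}->{5,6,7}
Constraint 4 (X != Z) on D(X)={4,5,7} D(Z)={5,6,7}: no change
So after constraint 4: D(Z) = {5,6,7}

Answer: {5,6,7}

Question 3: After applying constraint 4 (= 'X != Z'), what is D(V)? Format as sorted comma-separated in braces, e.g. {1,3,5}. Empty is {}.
Answer: {4,5,6}

Derivation:
Constraint 1 (Z < V) on D(Z)={2,3,4,5,6,7} D(V)={2,4,5,6,8}: V {2,4,5,6,8}->{4,5,6,8}
Constraint 2 (Y < X) on D(Y)={3,4,6,7,8} D(X)={2,3,4,5,7}: Y {3,4,6,7,8}->{3,4,6}; X {2,3,4,5,7}->{4,5,7}
Constraint 3 (V < Z) on D(V)={4,5,6,8} D(Z)={2,3,4,5,6,7}: V {4,5,6,8}->{4,5,6}; Z {2,3,4,5,6,7}->{5,6,7}
Constraint 4 (X != Z) on D(X)={4,5,7} D(Z)={5,6,7}: no change
So after constraint 4: D(V) = {4,5,6}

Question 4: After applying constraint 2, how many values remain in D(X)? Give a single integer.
Answer: 3

Derivation:
Constraint 1 (Z < V) on D(Z)={2,3,4,5,6,7} D(V)={2,4,5,6,8}: V {2,4,5,6,8}->{4,5,6,8}
Constraint 2 (Y < X) on D(Y)={3,4,6,7,8} D(X)={2,3,4,5,7}: Y {3,4,6,7,8}->{3,4,6}; X {2,3,4,5,7}->{4,5,7}
So after constraint 2: D(X)={4,5,7}, size = 3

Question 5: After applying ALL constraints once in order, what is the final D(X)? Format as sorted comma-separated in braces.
Answer: {4,5,7}

Derivation:
Constraint 1 (Z < V) on D(Z)={2,3,4,5,6,7} D(V)={2,4,5,6,8}: V {2,4,5,6,8}->{4,5,6,8}
Constraint 2 (Y < X) on D(Y)={3,4,6,7,8} D(X)={2,3,4,5,7}: Y {3,4,6,7,8}->{3,4,6}; X {2,3,4,5,7}->{4,5,7}
Constraint 3 (V < Z) on D(V)={4,5,6,8} D(Z)={2,3,4,5,6,7}: V {4,5,6,8}->{4,5,6}; Z {2,3,4,5,6,7}->{5,6,7}
Constraint 4 (X != Z) on D(X)={4,5,7} D(Z)={5,6,7}: no change
So after all 4 constraints: D(X) = {4,5,7}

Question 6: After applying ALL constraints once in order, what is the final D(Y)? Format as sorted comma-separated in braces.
Constraint 1 (Z < V) on D(Z)={2,3,4,5,6,7} D(V)={2,4,5,6,8}: V {2,4,5,6,8}->{4,5,6,8}
Constraint 2 (Y < X) on D(Y)={3,4,6,7,8} D(X)={2,3,4,5,7}: Y {3,4,6,7,8}->{3,4,6}; X {2,3,4,5,7}->{4,5,7}
Constraint 3 (V < Z) on D(V)={4,5,6,8} D(Z)={2,3,4,5,6,7}: V {4,5,6,8}->{4,5,6}; Z {2,3,4,5,6,7}->{5,6,7}
Constraint 4 (X != Z) on D(X)={4,5,7} D(Z)={5,6,7}: no change
So after all 4 constraints: D(Y) = {3,4,6}

Answer: {3,4,6}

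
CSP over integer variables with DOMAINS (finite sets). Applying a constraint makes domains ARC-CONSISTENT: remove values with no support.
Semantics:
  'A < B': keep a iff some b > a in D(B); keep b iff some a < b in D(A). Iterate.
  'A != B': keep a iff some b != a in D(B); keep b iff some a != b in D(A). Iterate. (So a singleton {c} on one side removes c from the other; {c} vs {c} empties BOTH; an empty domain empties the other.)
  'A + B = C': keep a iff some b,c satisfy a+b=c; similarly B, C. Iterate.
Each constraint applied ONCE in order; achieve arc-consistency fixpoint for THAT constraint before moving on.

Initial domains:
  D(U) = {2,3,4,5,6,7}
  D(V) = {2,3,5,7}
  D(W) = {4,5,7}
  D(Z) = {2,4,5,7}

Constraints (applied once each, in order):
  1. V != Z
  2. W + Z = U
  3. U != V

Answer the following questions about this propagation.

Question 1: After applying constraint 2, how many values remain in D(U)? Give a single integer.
Answer: 2

Derivation:
Constraint 1 (V != Z) on D(V)={2,3,5,7} D(Z)={2,4,5,7}: no change
Constraint 2 (W + Z = U) on D(W)={4,5,7} D(Z)={2,4,5,7} D(U)={2,3,4,5,6,7}: W {4,5,7}->{4,5}; Z {2,4,5,7}->{2}; U {2,3,4,5,6,7}->{6,7}
So after constraint 2: D(U)={6,7}, size = 2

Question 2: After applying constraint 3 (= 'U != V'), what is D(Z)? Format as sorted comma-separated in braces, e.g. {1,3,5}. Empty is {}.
Constraint 1 (V != Z) on D(V)={2,3,5,7} D(Z)={2,4,5,7}: no change
Constraint 2 (W + Z = U) on D(W)={4,5,7} D(Z)={2,4,5,7} D(U)={2,3,4,5,6,7}: W {4,5,7}->{4,5}; Z {2,4,5,7}->{2}; U {2,3,4,5,6,7}->{6,7}
Constraint 3 (U != V) on D(U)={6,7} D(V)={2,3,5,7}: no change
So after constraint 3: D(Z) = {2}

Answer: {2}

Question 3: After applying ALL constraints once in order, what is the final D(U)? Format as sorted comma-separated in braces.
Constraint 1 (V != Z) on D(V)={2,3,5,7} D(Z)={2,4,5,7}: no change
Constraint 2 (W + Z = U) on D(W)={4,5,7} D(Z)={2,4,5,7} D(U)={2,3,4,5,6,7}: W {4,5,7}->{4,5}; Z {2,4,5,7}->{2}; U {2,3,4,5,6,7}->{6,7}
Constraint 3 (U != V) on D(U)={6,7} D(V)={2,3,5,7}: no change
So after all 3 constraints: D(U) = {6,7}

Answer: {6,7}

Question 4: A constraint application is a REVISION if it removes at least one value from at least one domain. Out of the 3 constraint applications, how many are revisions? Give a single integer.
Answer: 1

Derivation:
Constraint 1 (V != Z) on D(V)={2,3,5,7} D(Z)={2,4,5,7}: no change => not a revision
Constraint 2 (W + Z = U) on D(W)={4,5,7} D(Z)={2,4,5,7} D(U)={2,3,4,5,6,7}: W {4,5,7}->{4,5}; Z {2,4,5,7}->{2}; U {2,3,4,5,6,7}->{6,7} => REVISION
Constraint 3 (U != V) on D(U)={6,7} D(V)={2,3,5,7}: no change => not a revision
Total revisions = 1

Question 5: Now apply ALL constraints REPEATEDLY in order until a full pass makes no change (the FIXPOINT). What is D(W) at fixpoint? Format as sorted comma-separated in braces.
Answer: {4,5}

Derivation:
pass 0 (initial): D(W)={4,5,7}
pass 1: U {2,3,4,5,6,7}->{6,7}; W {4,5,7}->{4,5}; Z {2,4,5,7}->{2}
pass 2: V {2,3,5,7}->{3,5,7}
pass 3: no change
Fixpoint after 3 passes: D(W) = {4,5}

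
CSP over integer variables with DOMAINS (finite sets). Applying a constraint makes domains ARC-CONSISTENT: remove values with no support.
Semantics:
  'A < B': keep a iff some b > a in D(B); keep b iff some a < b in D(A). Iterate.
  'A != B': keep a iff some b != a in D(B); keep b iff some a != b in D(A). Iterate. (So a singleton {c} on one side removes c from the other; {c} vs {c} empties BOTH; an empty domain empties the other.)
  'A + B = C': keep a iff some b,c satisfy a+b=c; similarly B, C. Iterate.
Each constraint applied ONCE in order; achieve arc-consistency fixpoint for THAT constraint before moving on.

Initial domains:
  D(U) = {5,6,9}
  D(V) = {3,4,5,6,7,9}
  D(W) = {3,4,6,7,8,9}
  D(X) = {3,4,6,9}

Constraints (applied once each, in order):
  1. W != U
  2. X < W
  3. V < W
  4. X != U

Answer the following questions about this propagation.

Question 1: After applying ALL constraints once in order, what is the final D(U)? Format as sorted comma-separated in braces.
Constraint 1 (W != U) on D(W)={3,4,6,7,8,9} D(U)={5,6,9}: no change
Constraint 2 (X < W) on D(X)={3,4,6,9} D(W)={3,4,6,7,8,9}: X {3,4,6,9}->{3,4,6}; W {3,4,6,7,8,9}->{4,6,7,8,9}
Constraint 3 (V < W) on D(V)={3,4,5,6,7,9} D(W)={4,6,7,8,9}: V {3,4,5,6,7,9}->{3,4,5,6,7}
Constraint 4 (X != U) on D(X)={3,4,6} D(U)={5,6,9}: no change
So after all 4 constraints: D(U) = {5,6,9}

Answer: {5,6,9}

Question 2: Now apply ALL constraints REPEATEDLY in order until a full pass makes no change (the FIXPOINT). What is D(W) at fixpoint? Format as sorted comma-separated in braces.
Answer: {4,6,7,8,9}

Derivation:
pass 0 (initial): D(W)={3,4,6,7,8,9}
pass 1: V {3,4,5,6,7,9}->{3,4,5,6,7}; W {3,4,6,7,8,9}->{4,6,7,8,9}; X {3,4,6,9}->{3,4,6}
pass 2: no change
Fixpoint after 2 passes: D(W) = {4,6,7,8,9}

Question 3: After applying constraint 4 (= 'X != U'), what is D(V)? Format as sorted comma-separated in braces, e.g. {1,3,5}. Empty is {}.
Constraint 1 (W != U) on D(W)={3,4,6,7,8,9} D(U)={5,6,9}: no change
Constraint 2 (X < W) on D(X)={3,4,6,9} D(W)={3,4,6,7,8,9}: X {3,4,6,9}->{3,4,6}; W {3,4,6,7,8,9}->{4,6,7,8,9}
Constraint 3 (V < W) on D(V)={3,4,5,6,7,9} D(W)={4,6,7,8,9}: V {3,4,5,6,7,9}->{3,4,5,6,7}
Constraint 4 (X != U) on D(X)={3,4,6} D(U)={5,6,9}: no change
So after constraint 4: D(V) = {3,4,5,6,7}

Answer: {3,4,5,6,7}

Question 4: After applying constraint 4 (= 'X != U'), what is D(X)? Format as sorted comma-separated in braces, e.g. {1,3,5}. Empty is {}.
Constraint 1 (W != U) on D(W)={3,4,6,7,8,9} D(U)={5,6,9}: no change
Constraint 2 (X < W) on D(X)={3,4,6,9} D(W)={3,4,6,7,8,9}: X {3,4,6,9}->{3,4,6}; W {3,4,6,7,8,9}->{4,6,7,8,9}
Constraint 3 (V < W) on D(V)={3,4,5,6,7,9} D(W)={4,6,7,8,9}: V {3,4,5,6,7,9}->{3,4,5,6,7}
Constraint 4 (X != U) on D(X)={3,4,6} D(U)={5,6,9}: no change
So after constraint 4: D(X) = {3,4,6}

Answer: {3,4,6}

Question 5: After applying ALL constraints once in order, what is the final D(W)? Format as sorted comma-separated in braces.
Answer: {4,6,7,8,9}

Derivation:
Constraint 1 (W != U) on D(W)={3,4,6,7,8,9} D(U)={5,6,9}: no change
Constraint 2 (X < W) on D(X)={3,4,6,9} D(W)={3,4,6,7,8,9}: X {3,4,6,9}->{3,4,6}; W {3,4,6,7,8,9}->{4,6,7,8,9}
Constraint 3 (V < W) on D(V)={3,4,5,6,7,9} D(W)={4,6,7,8,9}: V {3,4,5,6,7,9}->{3,4,5,6,7}
Constraint 4 (X != U) on D(X)={3,4,6} D(U)={5,6,9}: no change
So after all 4 constraints: D(W) = {4,6,7,8,9}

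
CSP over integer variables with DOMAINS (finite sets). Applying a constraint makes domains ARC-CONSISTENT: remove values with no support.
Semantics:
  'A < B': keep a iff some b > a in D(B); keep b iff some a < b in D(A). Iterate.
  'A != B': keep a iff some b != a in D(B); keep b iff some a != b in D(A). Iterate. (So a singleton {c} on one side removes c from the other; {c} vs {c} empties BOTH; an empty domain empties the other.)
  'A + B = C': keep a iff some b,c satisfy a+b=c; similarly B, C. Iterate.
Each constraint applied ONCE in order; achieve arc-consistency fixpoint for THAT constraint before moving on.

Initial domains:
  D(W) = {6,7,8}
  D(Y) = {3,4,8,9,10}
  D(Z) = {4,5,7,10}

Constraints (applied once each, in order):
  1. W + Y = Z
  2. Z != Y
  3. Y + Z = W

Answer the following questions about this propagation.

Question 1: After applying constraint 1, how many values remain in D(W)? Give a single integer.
Answer: 2

Derivation:
Constraint 1 (W + Y = Z) on D(W)={6,7,8} D(Y)={3,4,8,9,10} D(Z)={4,5,7,10}: W {6,7,8}->{6,7}; Y {3,4,8,9,10}->{3,4}; Z {4,5,7,10}->{10}
So after constraint 1: D(W)={6,7}, size = 2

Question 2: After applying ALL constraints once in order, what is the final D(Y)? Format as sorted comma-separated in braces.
Constraint 1 (W + Y = Z) on D(W)={6,7,8} D(Y)={3,4,8,9,10} D(Z)={4,5,7,10}: W {6,7,8}->{6,7}; Y {3,4,8,9,10}->{3,4}; Z {4,5,7,10}->{10}
Constraint 2 (Z != Y) on D(Z)={10} D(Y)={3,4}: no change
Constraint 3 (Y + Z = W) on D(Y)={3,4} D(Z)={10} D(W)={6,7}: Y {3,4}->{}; Z {10}->{}; W {6,7}->{}
So after all 3 constraints: D(Y) = {}

Answer: {}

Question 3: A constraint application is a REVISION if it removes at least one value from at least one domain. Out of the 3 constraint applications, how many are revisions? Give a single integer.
Answer: 2

Derivation:
Constraint 1 (W + Y = Z) on D(W)={6,7,8} D(Y)={3,4,8,9,10} D(Z)={4,5,7,10}: W {6,7,8}->{6,7}; Y {3,4,8,9,10}->{3,4}; Z {4,5,7,10}->{10} => REVISION
Constraint 2 (Z != Y) on D(Z)={10} D(Y)={3,4}: no change => not a revision
Constraint 3 (Y + Z = W) on D(Y)={3,4} D(Z)={10} D(W)={6,7}: Y {3,4}->{}; Z {10}->{}; W {6,7}->{} => REVISION
Total revisions = 2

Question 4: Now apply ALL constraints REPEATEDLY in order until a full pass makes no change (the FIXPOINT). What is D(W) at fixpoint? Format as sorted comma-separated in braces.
Answer: {}

Derivation:
pass 0 (initial): D(W)={6,7,8}
pass 1: W {6,7,8}->{}; Y {3,4,8,9,10}->{}; Z {4,5,7,10}->{}
pass 2: no change
Fixpoint after 2 passes: D(W) = {}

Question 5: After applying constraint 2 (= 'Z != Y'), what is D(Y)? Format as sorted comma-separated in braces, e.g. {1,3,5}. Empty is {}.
Constraint 1 (W + Y = Z) on D(W)={6,7,8} D(Y)={3,4,8,9,10} D(Z)={4,5,7,10}: W {6,7,8}->{6,7}; Y {3,4,8,9,10}->{3,4}; Z {4,5,7,10}->{10}
Constraint 2 (Z != Y) on D(Z)={10} D(Y)={3,4}: no change
So after constraint 2: D(Y) = {3,4}

Answer: {3,4}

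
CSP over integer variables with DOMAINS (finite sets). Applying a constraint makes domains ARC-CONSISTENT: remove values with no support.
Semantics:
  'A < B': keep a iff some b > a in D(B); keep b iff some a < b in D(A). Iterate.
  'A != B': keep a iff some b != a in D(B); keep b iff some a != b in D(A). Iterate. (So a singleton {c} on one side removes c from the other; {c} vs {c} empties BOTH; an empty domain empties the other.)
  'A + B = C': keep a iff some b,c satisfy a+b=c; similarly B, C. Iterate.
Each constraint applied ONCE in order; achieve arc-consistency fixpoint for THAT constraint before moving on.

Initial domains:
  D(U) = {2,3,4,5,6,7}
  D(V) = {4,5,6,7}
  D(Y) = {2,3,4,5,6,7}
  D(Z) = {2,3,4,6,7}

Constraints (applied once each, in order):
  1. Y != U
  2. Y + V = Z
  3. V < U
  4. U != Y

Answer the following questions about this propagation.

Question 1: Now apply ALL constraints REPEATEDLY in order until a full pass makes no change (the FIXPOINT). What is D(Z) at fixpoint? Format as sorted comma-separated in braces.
Answer: {6,7}

Derivation:
pass 0 (initial): D(Z)={2,3,4,6,7}
pass 1: U {2,3,4,5,6,7}->{5,6,7}; V {4,5,6,7}->{4,5}; Y {2,3,4,5,6,7}->{2,3}; Z {2,3,4,6,7}->{6,7}
pass 2: no change
Fixpoint after 2 passes: D(Z) = {6,7}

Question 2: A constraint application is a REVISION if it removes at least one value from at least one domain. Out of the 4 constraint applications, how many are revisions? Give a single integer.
Answer: 2

Derivation:
Constraint 1 (Y != U) on D(Y)={2,3,4,5,6,7} D(U)={2,3,4,5,6,7}: no change => not a revision
Constraint 2 (Y + V = Z) on D(Y)={2,3,4,5,6,7} D(V)={4,5,6,7} D(Z)={2,3,4,6,7}: Y {2,3,4,5,6,7}->{2,3}; V {4,5,6,7}->{4,5}; Z {2,3,4,6,7}->{6,7} => REVISION
Constraint 3 (V < U) on D(V)={4,5} D(U)={2,3,4,5,6,7}: U {2,3,4,5,6,7}->{5,6,7} => REVISION
Constraint 4 (U != Y) on D(U)={5,6,7} D(Y)={2,3}: no change => not a revision
Total revisions = 2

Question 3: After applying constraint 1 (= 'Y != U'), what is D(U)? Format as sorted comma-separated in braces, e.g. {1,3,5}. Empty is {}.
Answer: {2,3,4,5,6,7}

Derivation:
Constraint 1 (Y != U) on D(Y)={2,3,4,5,6,7} D(U)={2,3,4,5,6,7}: no change
So after constraint 1: D(U) = {2,3,4,5,6,7}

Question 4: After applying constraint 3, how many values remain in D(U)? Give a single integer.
Constraint 1 (Y != U) on D(Y)={2,3,4,5,6,7} D(U)={2,3,4,5,6,7}: no change
Constraint 2 (Y + V = Z) on D(Y)={2,3,4,5,6,7} D(V)={4,5,6,7} D(Z)={2,3,4,6,7}: Y {2,3,4,5,6,7}->{2,3}; V {4,5,6,7}->{4,5}; Z {2,3,4,6,7}->{6,7}
Constraint 3 (V < U) on D(V)={4,5} D(U)={2,3,4,5,6,7}: U {2,3,4,5,6,7}->{5,6,7}
So after constraint 3: D(U)={5,6,7}, size = 3

Answer: 3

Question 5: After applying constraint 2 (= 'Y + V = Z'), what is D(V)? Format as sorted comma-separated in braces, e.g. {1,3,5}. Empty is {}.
Answer: {4,5}

Derivation:
Constraint 1 (Y != U) on D(Y)={2,3,4,5,6,7} D(U)={2,3,4,5,6,7}: no change
Constraint 2 (Y + V = Z) on D(Y)={2,3,4,5,6,7} D(V)={4,5,6,7} D(Z)={2,3,4,6,7}: Y {2,3,4,5,6,7}->{2,3}; V {4,5,6,7}->{4,5}; Z {2,3,4,6,7}->{6,7}
So after constraint 2: D(V) = {4,5}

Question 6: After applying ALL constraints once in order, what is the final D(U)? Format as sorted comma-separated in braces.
Answer: {5,6,7}

Derivation:
Constraint 1 (Y != U) on D(Y)={2,3,4,5,6,7} D(U)={2,3,4,5,6,7}: no change
Constraint 2 (Y + V = Z) on D(Y)={2,3,4,5,6,7} D(V)={4,5,6,7} D(Z)={2,3,4,6,7}: Y {2,3,4,5,6,7}->{2,3}; V {4,5,6,7}->{4,5}; Z {2,3,4,6,7}->{6,7}
Constraint 3 (V < U) on D(V)={4,5} D(U)={2,3,4,5,6,7}: U {2,3,4,5,6,7}->{5,6,7}
Constraint 4 (U != Y) on D(U)={5,6,7} D(Y)={2,3}: no change
So after all 4 constraints: D(U) = {5,6,7}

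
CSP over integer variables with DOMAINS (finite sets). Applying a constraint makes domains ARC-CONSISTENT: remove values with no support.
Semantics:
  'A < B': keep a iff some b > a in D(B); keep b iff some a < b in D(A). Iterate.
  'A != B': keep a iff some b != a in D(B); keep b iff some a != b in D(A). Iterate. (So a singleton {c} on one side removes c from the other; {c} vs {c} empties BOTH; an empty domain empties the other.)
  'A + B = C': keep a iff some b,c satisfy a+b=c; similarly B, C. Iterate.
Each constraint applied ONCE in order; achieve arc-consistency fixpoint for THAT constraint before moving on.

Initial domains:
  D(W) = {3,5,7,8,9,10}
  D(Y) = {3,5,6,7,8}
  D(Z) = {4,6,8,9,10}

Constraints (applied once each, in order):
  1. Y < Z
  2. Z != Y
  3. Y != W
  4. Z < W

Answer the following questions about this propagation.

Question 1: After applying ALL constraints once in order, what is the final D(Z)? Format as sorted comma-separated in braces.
Constraint 1 (Y < Z) on D(Y)={3,5,6,7,8} D(Z)={4,6,8,9,10}: no change
Constraint 2 (Z != Y) on D(Z)={4,6,8,9,10} D(Y)={3,5,6,7,8}: no change
Constraint 3 (Y != W) on D(Y)={3,5,6,7,8} D(W)={3,5,7,8,9,10}: no change
Constraint 4 (Z < W) on D(Z)={4,6,8,9,10} D(W)={3,5,7,8,9,10}: Z {4,6,8,9,10}->{4,6,8,9}; W {3,5,7,8,9,10}->{5,7,8,9,10}
So after all 4 constraints: D(Z) = {4,6,8,9}

Answer: {4,6,8,9}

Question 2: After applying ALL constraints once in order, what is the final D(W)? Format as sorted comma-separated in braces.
Answer: {5,7,8,9,10}

Derivation:
Constraint 1 (Y < Z) on D(Y)={3,5,6,7,8} D(Z)={4,6,8,9,10}: no change
Constraint 2 (Z != Y) on D(Z)={4,6,8,9,10} D(Y)={3,5,6,7,8}: no change
Constraint 3 (Y != W) on D(Y)={3,5,6,7,8} D(W)={3,5,7,8,9,10}: no change
Constraint 4 (Z < W) on D(Z)={4,6,8,9,10} D(W)={3,5,7,8,9,10}: Z {4,6,8,9,10}->{4,6,8,9}; W {3,5,7,8,9,10}->{5,7,8,9,10}
So after all 4 constraints: D(W) = {5,7,8,9,10}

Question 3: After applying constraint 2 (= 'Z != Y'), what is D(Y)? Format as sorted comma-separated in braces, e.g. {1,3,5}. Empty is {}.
Answer: {3,5,6,7,8}

Derivation:
Constraint 1 (Y < Z) on D(Y)={3,5,6,7,8} D(Z)={4,6,8,9,10}: no change
Constraint 2 (Z != Y) on D(Z)={4,6,8,9,10} D(Y)={3,5,6,7,8}: no change
So after constraint 2: D(Y) = {3,5,6,7,8}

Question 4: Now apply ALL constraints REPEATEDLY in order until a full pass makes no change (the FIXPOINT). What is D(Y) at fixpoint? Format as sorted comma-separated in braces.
Answer: {3,5,6,7,8}

Derivation:
pass 0 (initial): D(Y)={3,5,6,7,8}
pass 1: W {3,5,7,8,9,10}->{5,7,8,9,10}; Z {4,6,8,9,10}->{4,6,8,9}
pass 2: no change
Fixpoint after 2 passes: D(Y) = {3,5,6,7,8}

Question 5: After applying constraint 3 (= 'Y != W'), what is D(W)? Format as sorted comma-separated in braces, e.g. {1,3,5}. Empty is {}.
Answer: {3,5,7,8,9,10}

Derivation:
Constraint 1 (Y < Z) on D(Y)={3,5,6,7,8} D(Z)={4,6,8,9,10}: no change
Constraint 2 (Z != Y) on D(Z)={4,6,8,9,10} D(Y)={3,5,6,7,8}: no change
Constraint 3 (Y != W) on D(Y)={3,5,6,7,8} D(W)={3,5,7,8,9,10}: no change
So after constraint 3: D(W) = {3,5,7,8,9,10}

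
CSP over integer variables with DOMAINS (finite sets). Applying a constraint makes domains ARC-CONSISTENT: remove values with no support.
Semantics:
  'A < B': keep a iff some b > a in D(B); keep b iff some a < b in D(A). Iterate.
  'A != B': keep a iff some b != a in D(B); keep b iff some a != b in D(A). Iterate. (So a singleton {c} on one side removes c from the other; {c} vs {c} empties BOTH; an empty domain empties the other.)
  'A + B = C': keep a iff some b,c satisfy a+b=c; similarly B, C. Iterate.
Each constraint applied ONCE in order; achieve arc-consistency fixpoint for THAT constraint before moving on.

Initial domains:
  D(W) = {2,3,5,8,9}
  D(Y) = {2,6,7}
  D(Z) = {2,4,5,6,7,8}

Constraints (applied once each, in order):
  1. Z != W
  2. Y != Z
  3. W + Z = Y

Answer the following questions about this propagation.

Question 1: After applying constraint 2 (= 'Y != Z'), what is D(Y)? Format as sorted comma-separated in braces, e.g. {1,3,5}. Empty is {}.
Answer: {2,6,7}

Derivation:
Constraint 1 (Z != W) on D(Z)={2,4,5,6,7,8} D(W)={2,3,5,8,9}: no change
Constraint 2 (Y != Z) on D(Y)={2,6,7} D(Z)={2,4,5,6,7,8}: no change
So after constraint 2: D(Y) = {2,6,7}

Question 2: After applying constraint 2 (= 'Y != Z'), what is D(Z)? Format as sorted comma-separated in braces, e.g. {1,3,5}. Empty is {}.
Answer: {2,4,5,6,7,8}

Derivation:
Constraint 1 (Z != W) on D(Z)={2,4,5,6,7,8} D(W)={2,3,5,8,9}: no change
Constraint 2 (Y != Z) on D(Y)={2,6,7} D(Z)={2,4,5,6,7,8}: no change
So after constraint 2: D(Z) = {2,4,5,6,7,8}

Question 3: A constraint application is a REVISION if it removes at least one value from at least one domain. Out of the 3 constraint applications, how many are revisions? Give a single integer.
Answer: 1

Derivation:
Constraint 1 (Z != W) on D(Z)={2,4,5,6,7,8} D(W)={2,3,5,8,9}: no change => not a revision
Constraint 2 (Y != Z) on D(Y)={2,6,7} D(Z)={2,4,5,6,7,8}: no change => not a revision
Constraint 3 (W + Z = Y) on D(W)={2,3,5,8,9} D(Z)={2,4,5,6,7,8} D(Y)={2,6,7}: W {2,3,5,8,9}->{2,3,5}; Z {2,4,5,6,7,8}->{2,4,5}; Y {2,6,7}->{6,7} => REVISION
Total revisions = 1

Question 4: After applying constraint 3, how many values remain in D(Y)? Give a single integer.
Answer: 2

Derivation:
Constraint 1 (Z != W) on D(Z)={2,4,5,6,7,8} D(W)={2,3,5,8,9}: no change
Constraint 2 (Y != Z) on D(Y)={2,6,7} D(Z)={2,4,5,6,7,8}: no change
Constraint 3 (W + Z = Y) on D(W)={2,3,5,8,9} D(Z)={2,4,5,6,7,8} D(Y)={2,6,7}: W {2,3,5,8,9}->{2,3,5}; Z {2,4,5,6,7,8}->{2,4,5}; Y {2,6,7}->{6,7}
So after constraint 3: D(Y)={6,7}, size = 2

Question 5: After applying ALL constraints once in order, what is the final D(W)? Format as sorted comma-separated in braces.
Constraint 1 (Z != W) on D(Z)={2,4,5,6,7,8} D(W)={2,3,5,8,9}: no change
Constraint 2 (Y != Z) on D(Y)={2,6,7} D(Z)={2,4,5,6,7,8}: no change
Constraint 3 (W + Z = Y) on D(W)={2,3,5,8,9} D(Z)={2,4,5,6,7,8} D(Y)={2,6,7}: W {2,3,5,8,9}->{2,3,5}; Z {2,4,5,6,7,8}->{2,4,5}; Y {2,6,7}->{6,7}
So after all 3 constraints: D(W) = {2,3,5}

Answer: {2,3,5}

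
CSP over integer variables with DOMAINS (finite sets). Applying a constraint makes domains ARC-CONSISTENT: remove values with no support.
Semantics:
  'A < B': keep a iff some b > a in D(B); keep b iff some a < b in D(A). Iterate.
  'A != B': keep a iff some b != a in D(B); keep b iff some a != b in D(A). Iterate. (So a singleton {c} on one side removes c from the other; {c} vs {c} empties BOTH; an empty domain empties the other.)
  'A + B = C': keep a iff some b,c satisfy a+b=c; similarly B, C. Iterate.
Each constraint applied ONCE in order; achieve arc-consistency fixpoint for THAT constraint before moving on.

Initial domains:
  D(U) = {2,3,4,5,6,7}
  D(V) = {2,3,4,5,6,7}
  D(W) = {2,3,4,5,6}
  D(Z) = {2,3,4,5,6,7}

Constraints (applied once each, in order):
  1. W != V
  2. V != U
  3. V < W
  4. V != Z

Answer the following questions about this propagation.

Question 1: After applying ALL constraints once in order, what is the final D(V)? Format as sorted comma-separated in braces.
Constraint 1 (W != V) on D(W)={2,3,4,5,6} D(V)={2,3,4,5,6,7}: no change
Constraint 2 (V != U) on D(V)={2,3,4,5,6,7} D(U)={2,3,4,5,6,7}: no change
Constraint 3 (V < W) on D(V)={2,3,4,5,6,7} D(W)={2,3,4,5,6}: V {2,3,4,5,6,7}->{2,3,4,5}; W {2,3,4,5,6}->{3,4,5,6}
Constraint 4 (V != Z) on D(V)={2,3,4,5} D(Z)={2,3,4,5,6,7}: no change
So after all 4 constraints: D(V) = {2,3,4,5}

Answer: {2,3,4,5}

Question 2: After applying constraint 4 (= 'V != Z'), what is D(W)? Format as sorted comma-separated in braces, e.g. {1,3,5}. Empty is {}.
Constraint 1 (W != V) on D(W)={2,3,4,5,6} D(V)={2,3,4,5,6,7}: no change
Constraint 2 (V != U) on D(V)={2,3,4,5,6,7} D(U)={2,3,4,5,6,7}: no change
Constraint 3 (V < W) on D(V)={2,3,4,5,6,7} D(W)={2,3,4,5,6}: V {2,3,4,5,6,7}->{2,3,4,5}; W {2,3,4,5,6}->{3,4,5,6}
Constraint 4 (V != Z) on D(V)={2,3,4,5} D(Z)={2,3,4,5,6,7}: no change
So after constraint 4: D(W) = {3,4,5,6}

Answer: {3,4,5,6}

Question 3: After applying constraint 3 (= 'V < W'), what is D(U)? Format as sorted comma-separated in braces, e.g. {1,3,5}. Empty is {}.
Constraint 1 (W != V) on D(W)={2,3,4,5,6} D(V)={2,3,4,5,6,7}: no change
Constraint 2 (V != U) on D(V)={2,3,4,5,6,7} D(U)={2,3,4,5,6,7}: no change
Constraint 3 (V < W) on D(V)={2,3,4,5,6,7} D(W)={2,3,4,5,6}: V {2,3,4,5,6,7}->{2,3,4,5}; W {2,3,4,5,6}->{3,4,5,6}
So after constraint 3: D(U) = {2,3,4,5,6,7}

Answer: {2,3,4,5,6,7}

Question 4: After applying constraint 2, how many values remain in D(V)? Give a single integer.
Constraint 1 (W != V) on D(W)={2,3,4,5,6} D(V)={2,3,4,5,6,7}: no change
Constraint 2 (V != U) on D(V)={2,3,4,5,6,7} D(U)={2,3,4,5,6,7}: no change
So after constraint 2: D(V)={2,3,4,5,6,7}, size = 6

Answer: 6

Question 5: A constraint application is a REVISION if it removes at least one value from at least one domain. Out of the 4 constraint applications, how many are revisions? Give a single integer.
Answer: 1

Derivation:
Constraint 1 (W != V) on D(W)={2,3,4,5,6} D(V)={2,3,4,5,6,7}: no change => not a revision
Constraint 2 (V != U) on D(V)={2,3,4,5,6,7} D(U)={2,3,4,5,6,7}: no change => not a revision
Constraint 3 (V < W) on D(V)={2,3,4,5,6,7} D(W)={2,3,4,5,6}: V {2,3,4,5,6,7}->{2,3,4,5}; W {2,3,4,5,6}->{3,4,5,6} => REVISION
Constraint 4 (V != Z) on D(V)={2,3,4,5} D(Z)={2,3,4,5,6,7}: no change => not a revision
Total revisions = 1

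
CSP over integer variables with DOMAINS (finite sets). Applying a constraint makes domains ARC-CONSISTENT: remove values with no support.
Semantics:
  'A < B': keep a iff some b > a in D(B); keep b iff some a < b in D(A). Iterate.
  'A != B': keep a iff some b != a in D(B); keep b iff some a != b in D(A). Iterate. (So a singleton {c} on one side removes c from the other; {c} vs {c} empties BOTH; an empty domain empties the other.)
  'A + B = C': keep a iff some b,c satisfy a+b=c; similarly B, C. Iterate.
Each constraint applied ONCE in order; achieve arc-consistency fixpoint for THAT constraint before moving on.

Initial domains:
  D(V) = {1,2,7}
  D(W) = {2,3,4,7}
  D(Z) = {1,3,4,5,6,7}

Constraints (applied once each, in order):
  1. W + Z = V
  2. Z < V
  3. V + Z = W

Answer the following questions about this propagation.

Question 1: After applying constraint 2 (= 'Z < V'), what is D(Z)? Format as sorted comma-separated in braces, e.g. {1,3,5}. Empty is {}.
Constraint 1 (W + Z = V) on D(W)={2,3,4,7} D(Z)={1,3,4,5,6,7} D(V)={1,2,7}: W {2,3,4,7}->{2,3,4}; Z {1,3,4,5,6,7}->{3,4,5}; V {1,2,7}->{7}
Constraint 2 (Z < V) on D(Z)={3,4,5} D(V)={7}: no change
So after constraint 2: D(Z) = {3,4,5}

Answer: {3,4,5}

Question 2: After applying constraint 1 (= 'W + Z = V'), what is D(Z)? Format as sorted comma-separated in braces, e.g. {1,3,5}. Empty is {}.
Constraint 1 (W + Z = V) on D(W)={2,3,4,7} D(Z)={1,3,4,5,6,7} D(V)={1,2,7}: W {2,3,4,7}->{2,3,4}; Z {1,3,4,5,6,7}->{3,4,5}; V {1,2,7}->{7}
So after constraint 1: D(Z) = {3,4,5}

Answer: {3,4,5}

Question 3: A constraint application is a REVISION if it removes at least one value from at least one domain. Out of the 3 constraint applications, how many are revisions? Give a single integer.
Constraint 1 (W + Z = V) on D(W)={2,3,4,7} D(Z)={1,3,4,5,6,7} D(V)={1,2,7}: W {2,3,4,7}->{2,3,4}; Z {1,3,4,5,6,7}->{3,4,5}; V {1,2,7}->{7} => REVISION
Constraint 2 (Z < V) on D(Z)={3,4,5} D(V)={7}: no change => not a revision
Constraint 3 (V + Z = W) on D(V)={7} D(Z)={3,4,5} D(W)={2,3,4}: V {7}->{}; Z {3,4,5}->{}; W {2,3,4}->{} => REVISION
Total revisions = 2

Answer: 2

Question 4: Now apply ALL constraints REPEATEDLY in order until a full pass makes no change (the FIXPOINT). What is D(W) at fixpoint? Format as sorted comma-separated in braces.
Answer: {}

Derivation:
pass 0 (initial): D(W)={2,3,4,7}
pass 1: V {1,2,7}->{}; W {2,3,4,7}->{}; Z {1,3,4,5,6,7}->{}
pass 2: no change
Fixpoint after 2 passes: D(W) = {}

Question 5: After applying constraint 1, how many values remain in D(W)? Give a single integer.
Answer: 3

Derivation:
Constraint 1 (W + Z = V) on D(W)={2,3,4,7} D(Z)={1,3,4,5,6,7} D(V)={1,2,7}: W {2,3,4,7}->{2,3,4}; Z {1,3,4,5,6,7}->{3,4,5}; V {1,2,7}->{7}
So after constraint 1: D(W)={2,3,4}, size = 3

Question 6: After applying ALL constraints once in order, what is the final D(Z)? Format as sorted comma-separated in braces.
Constraint 1 (W + Z = V) on D(W)={2,3,4,7} D(Z)={1,3,4,5,6,7} D(V)={1,2,7}: W {2,3,4,7}->{2,3,4}; Z {1,3,4,5,6,7}->{3,4,5}; V {1,2,7}->{7}
Constraint 2 (Z < V) on D(Z)={3,4,5} D(V)={7}: no change
Constraint 3 (V + Z = W) on D(V)={7} D(Z)={3,4,5} D(W)={2,3,4}: V {7}->{}; Z {3,4,5}->{}; W {2,3,4}->{}
So after all 3 constraints: D(Z) = {}

Answer: {}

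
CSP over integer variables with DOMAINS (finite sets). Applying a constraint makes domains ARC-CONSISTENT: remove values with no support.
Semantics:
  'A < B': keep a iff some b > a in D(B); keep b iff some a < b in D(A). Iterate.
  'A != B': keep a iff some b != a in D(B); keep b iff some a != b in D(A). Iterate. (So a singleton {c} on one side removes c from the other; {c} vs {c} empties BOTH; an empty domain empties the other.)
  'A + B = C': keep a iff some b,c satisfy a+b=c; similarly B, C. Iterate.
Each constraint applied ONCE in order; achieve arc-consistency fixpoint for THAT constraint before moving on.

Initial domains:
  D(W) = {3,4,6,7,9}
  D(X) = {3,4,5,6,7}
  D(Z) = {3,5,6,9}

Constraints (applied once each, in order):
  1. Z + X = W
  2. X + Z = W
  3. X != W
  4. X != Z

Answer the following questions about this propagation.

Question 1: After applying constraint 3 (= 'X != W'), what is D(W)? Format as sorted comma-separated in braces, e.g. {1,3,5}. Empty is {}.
Constraint 1 (Z + X = W) on D(Z)={3,5,6,9} D(X)={3,4,5,6,7} D(W)={3,4,6,7,9}: Z {3,5,6,9}->{3,5,6}; X {3,4,5,6,7}->{3,4,6}; W {3,4,6,7,9}->{6,7,9}
Constraint 2 (X + Z = W) on D(X)={3,4,6} D(Z)={3,5,6} D(W)={6,7,9}: no change
Constraint 3 (X != W) on D(X)={3,4,6} D(W)={6,7,9}: no change
So after constraint 3: D(W) = {6,7,9}

Answer: {6,7,9}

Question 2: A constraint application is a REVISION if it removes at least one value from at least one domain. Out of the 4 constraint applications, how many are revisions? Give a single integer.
Constraint 1 (Z + X = W) on D(Z)={3,5,6,9} D(X)={3,4,5,6,7} D(W)={3,4,6,7,9}: Z {3,5,6,9}->{3,5,6}; X {3,4,5,6,7}->{3,4,6}; W {3,4,6,7,9}->{6,7,9} => REVISION
Constraint 2 (X + Z = W) on D(X)={3,4,6} D(Z)={3,5,6} D(W)={6,7,9}: no change => not a revision
Constraint 3 (X != W) on D(X)={3,4,6} D(W)={6,7,9}: no change => not a revision
Constraint 4 (X != Z) on D(X)={3,4,6} D(Z)={3,5,6}: no change => not a revision
Total revisions = 1

Answer: 1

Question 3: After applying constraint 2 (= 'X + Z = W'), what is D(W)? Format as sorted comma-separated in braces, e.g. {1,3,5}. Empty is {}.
Answer: {6,7,9}

Derivation:
Constraint 1 (Z + X = W) on D(Z)={3,5,6,9} D(X)={3,4,5,6,7} D(W)={3,4,6,7,9}: Z {3,5,6,9}->{3,5,6}; X {3,4,5,6,7}->{3,4,6}; W {3,4,6,7,9}->{6,7,9}
Constraint 2 (X + Z = W) on D(X)={3,4,6} D(Z)={3,5,6} D(W)={6,7,9}: no change
So after constraint 2: D(W) = {6,7,9}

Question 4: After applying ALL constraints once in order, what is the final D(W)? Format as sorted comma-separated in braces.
Constraint 1 (Z + X = W) on D(Z)={3,5,6,9} D(X)={3,4,5,6,7} D(W)={3,4,6,7,9}: Z {3,5,6,9}->{3,5,6}; X {3,4,5,6,7}->{3,4,6}; W {3,4,6,7,9}->{6,7,9}
Constraint 2 (X + Z = W) on D(X)={3,4,6} D(Z)={3,5,6} D(W)={6,7,9}: no change
Constraint 3 (X != W) on D(X)={3,4,6} D(W)={6,7,9}: no change
Constraint 4 (X != Z) on D(X)={3,4,6} D(Z)={3,5,6}: no change
So after all 4 constraints: D(W) = {6,7,9}

Answer: {6,7,9}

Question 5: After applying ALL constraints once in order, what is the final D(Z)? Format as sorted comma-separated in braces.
Constraint 1 (Z + X = W) on D(Z)={3,5,6,9} D(X)={3,4,5,6,7} D(W)={3,4,6,7,9}: Z {3,5,6,9}->{3,5,6}; X {3,4,5,6,7}->{3,4,6}; W {3,4,6,7,9}->{6,7,9}
Constraint 2 (X + Z = W) on D(X)={3,4,6} D(Z)={3,5,6} D(W)={6,7,9}: no change
Constraint 3 (X != W) on D(X)={3,4,6} D(W)={6,7,9}: no change
Constraint 4 (X != Z) on D(X)={3,4,6} D(Z)={3,5,6}: no change
So after all 4 constraints: D(Z) = {3,5,6}

Answer: {3,5,6}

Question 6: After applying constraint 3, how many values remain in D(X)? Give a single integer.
Answer: 3

Derivation:
Constraint 1 (Z + X = W) on D(Z)={3,5,6,9} D(X)={3,4,5,6,7} D(W)={3,4,6,7,9}: Z {3,5,6,9}->{3,5,6}; X {3,4,5,6,7}->{3,4,6}; W {3,4,6,7,9}->{6,7,9}
Constraint 2 (X + Z = W) on D(X)={3,4,6} D(Z)={3,5,6} D(W)={6,7,9}: no change
Constraint 3 (X != W) on D(X)={3,4,6} D(W)={6,7,9}: no change
So after constraint 3: D(X)={3,4,6}, size = 3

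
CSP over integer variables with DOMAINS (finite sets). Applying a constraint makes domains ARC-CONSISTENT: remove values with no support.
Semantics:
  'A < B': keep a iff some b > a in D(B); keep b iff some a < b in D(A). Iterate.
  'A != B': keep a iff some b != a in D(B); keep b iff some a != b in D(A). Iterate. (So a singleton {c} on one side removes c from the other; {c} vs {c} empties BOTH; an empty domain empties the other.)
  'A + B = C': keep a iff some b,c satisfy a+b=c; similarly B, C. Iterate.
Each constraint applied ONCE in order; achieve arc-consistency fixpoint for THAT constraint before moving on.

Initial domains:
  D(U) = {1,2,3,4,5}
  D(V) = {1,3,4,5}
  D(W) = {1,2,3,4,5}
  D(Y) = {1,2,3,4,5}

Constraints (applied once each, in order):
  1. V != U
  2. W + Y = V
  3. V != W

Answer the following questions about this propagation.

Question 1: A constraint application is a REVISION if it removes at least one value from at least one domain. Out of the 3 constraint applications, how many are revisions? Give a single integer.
Answer: 1

Derivation:
Constraint 1 (V != U) on D(V)={1,3,4,5} D(U)={1,2,3,4,5}: no change => not a revision
Constraint 2 (W + Y = V) on D(W)={1,2,3,4,5} D(Y)={1,2,3,4,5} D(V)={1,3,4,5}: W {1,2,3,4,5}->{1,2,3,4}; Y {1,2,3,4,5}->{1,2,3,4}; V {1,3,4,5}->{3,4,5} => REVISION
Constraint 3 (V != W) on D(V)={3,4,5} D(W)={1,2,3,4}: no change => not a revision
Total revisions = 1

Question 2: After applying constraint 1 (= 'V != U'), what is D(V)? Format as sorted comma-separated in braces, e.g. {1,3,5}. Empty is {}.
Answer: {1,3,4,5}

Derivation:
Constraint 1 (V != U) on D(V)={1,3,4,5} D(U)={1,2,3,4,5}: no change
So after constraint 1: D(V) = {1,3,4,5}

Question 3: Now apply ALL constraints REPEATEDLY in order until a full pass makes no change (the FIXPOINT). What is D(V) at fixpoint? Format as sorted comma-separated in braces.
Answer: {3,4,5}

Derivation:
pass 0 (initial): D(V)={1,3,4,5}
pass 1: V {1,3,4,5}->{3,4,5}; W {1,2,3,4,5}->{1,2,3,4}; Y {1,2,3,4,5}->{1,2,3,4}
pass 2: no change
Fixpoint after 2 passes: D(V) = {3,4,5}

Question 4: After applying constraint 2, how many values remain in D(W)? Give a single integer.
Answer: 4

Derivation:
Constraint 1 (V != U) on D(V)={1,3,4,5} D(U)={1,2,3,4,5}: no change
Constraint 2 (W + Y = V) on D(W)={1,2,3,4,5} D(Y)={1,2,3,4,5} D(V)={1,3,4,5}: W {1,2,3,4,5}->{1,2,3,4}; Y {1,2,3,4,5}->{1,2,3,4}; V {1,3,4,5}->{3,4,5}
So after constraint 2: D(W)={1,2,3,4}, size = 4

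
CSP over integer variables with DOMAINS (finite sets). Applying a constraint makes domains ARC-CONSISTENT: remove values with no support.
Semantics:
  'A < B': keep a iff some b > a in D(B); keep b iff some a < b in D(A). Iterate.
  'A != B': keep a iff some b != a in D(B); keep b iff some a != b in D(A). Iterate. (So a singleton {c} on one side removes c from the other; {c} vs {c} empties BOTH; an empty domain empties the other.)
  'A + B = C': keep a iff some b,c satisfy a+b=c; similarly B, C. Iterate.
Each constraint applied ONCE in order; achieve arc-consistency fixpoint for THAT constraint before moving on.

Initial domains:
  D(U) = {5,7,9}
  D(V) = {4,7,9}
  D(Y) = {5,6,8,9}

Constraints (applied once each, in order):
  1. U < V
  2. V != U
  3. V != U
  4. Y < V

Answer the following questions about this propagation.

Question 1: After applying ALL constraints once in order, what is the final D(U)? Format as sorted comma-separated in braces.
Constraint 1 (U < V) on D(U)={5,7,9} D(V)={4,7,9}: U {5,7,9}->{5,7}; V {4,7,9}->{7,9}
Constraint 2 (V != U) on D(V)={7,9} D(U)={5,7}: no change
Constraint 3 (V != U) on D(V)={7,9} D(U)={5,7}: no change
Constraint 4 (Y < V) on D(Y)={5,6,8,9} D(V)={7,9}: Y {5,6,8,9}->{5,6,8}
So after all 4 constraints: D(U) = {5,7}

Answer: {5,7}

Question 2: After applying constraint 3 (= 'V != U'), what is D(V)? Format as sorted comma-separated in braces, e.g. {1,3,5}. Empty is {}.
Answer: {7,9}

Derivation:
Constraint 1 (U < V) on D(U)={5,7,9} D(V)={4,7,9}: U {5,7,9}->{5,7}; V {4,7,9}->{7,9}
Constraint 2 (V != U) on D(V)={7,9} D(U)={5,7}: no change
Constraint 3 (V != U) on D(V)={7,9} D(U)={5,7}: no change
So after constraint 3: D(V) = {7,9}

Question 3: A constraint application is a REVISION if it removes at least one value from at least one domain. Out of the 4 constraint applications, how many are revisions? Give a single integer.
Answer: 2

Derivation:
Constraint 1 (U < V) on D(U)={5,7,9} D(V)={4,7,9}: U {5,7,9}->{5,7}; V {4,7,9}->{7,9} => REVISION
Constraint 2 (V != U) on D(V)={7,9} D(U)={5,7}: no change => not a revision
Constraint 3 (V != U) on D(V)={7,9} D(U)={5,7}: no change => not a revision
Constraint 4 (Y < V) on D(Y)={5,6,8,9} D(V)={7,9}: Y {5,6,8,9}->{5,6,8} => REVISION
Total revisions = 2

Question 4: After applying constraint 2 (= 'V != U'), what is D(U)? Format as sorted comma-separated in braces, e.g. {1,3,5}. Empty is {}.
Answer: {5,7}

Derivation:
Constraint 1 (U < V) on D(U)={5,7,9} D(V)={4,7,9}: U {5,7,9}->{5,7}; V {4,7,9}->{7,9}
Constraint 2 (V != U) on D(V)={7,9} D(U)={5,7}: no change
So after constraint 2: D(U) = {5,7}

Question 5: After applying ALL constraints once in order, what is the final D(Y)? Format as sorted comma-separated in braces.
Constraint 1 (U < V) on D(U)={5,7,9} D(V)={4,7,9}: U {5,7,9}->{5,7}; V {4,7,9}->{7,9}
Constraint 2 (V != U) on D(V)={7,9} D(U)={5,7}: no change
Constraint 3 (V != U) on D(V)={7,9} D(U)={5,7}: no change
Constraint 4 (Y < V) on D(Y)={5,6,8,9} D(V)={7,9}: Y {5,6,8,9}->{5,6,8}
So after all 4 constraints: D(Y) = {5,6,8}

Answer: {5,6,8}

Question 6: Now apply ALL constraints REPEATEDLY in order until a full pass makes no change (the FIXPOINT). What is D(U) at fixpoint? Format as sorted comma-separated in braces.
pass 0 (initial): D(U)={5,7,9}
pass 1: U {5,7,9}->{5,7}; V {4,7,9}->{7,9}; Y {5,6,8,9}->{5,6,8}
pass 2: no change
Fixpoint after 2 passes: D(U) = {5,7}

Answer: {5,7}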